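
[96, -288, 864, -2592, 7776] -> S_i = 96*-3^i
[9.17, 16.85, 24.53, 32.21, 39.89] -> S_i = 9.17 + 7.68*i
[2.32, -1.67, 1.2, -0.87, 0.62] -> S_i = 2.32*(-0.72)^i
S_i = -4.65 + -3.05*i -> [-4.65, -7.7, -10.75, -13.8, -16.85]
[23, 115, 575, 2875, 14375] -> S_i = 23*5^i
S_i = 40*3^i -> [40, 120, 360, 1080, 3240]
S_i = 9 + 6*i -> [9, 15, 21, 27, 33]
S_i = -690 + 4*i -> [-690, -686, -682, -678, -674]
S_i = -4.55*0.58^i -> [-4.55, -2.64, -1.53, -0.89, -0.51]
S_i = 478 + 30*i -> [478, 508, 538, 568, 598]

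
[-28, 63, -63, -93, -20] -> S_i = Random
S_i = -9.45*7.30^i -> [-9.45, -68.98, -503.59, -3676.21, -26836.34]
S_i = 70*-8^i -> [70, -560, 4480, -35840, 286720]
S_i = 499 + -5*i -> [499, 494, 489, 484, 479]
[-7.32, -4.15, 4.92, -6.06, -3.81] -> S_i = Random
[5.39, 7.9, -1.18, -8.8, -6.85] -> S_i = Random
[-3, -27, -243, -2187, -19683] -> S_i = -3*9^i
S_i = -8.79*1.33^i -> [-8.79, -11.69, -15.55, -20.68, -27.5]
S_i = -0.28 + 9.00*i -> [-0.28, 8.72, 17.72, 26.72, 35.72]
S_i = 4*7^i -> [4, 28, 196, 1372, 9604]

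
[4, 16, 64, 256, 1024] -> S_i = 4*4^i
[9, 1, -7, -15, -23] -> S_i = 9 + -8*i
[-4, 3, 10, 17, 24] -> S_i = -4 + 7*i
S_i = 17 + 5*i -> [17, 22, 27, 32, 37]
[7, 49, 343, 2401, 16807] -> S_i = 7*7^i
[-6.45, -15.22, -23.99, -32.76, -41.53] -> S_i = -6.45 + -8.77*i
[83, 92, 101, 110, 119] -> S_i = 83 + 9*i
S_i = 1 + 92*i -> [1, 93, 185, 277, 369]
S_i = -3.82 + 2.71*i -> [-3.82, -1.11, 1.6, 4.31, 7.02]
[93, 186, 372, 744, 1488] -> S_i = 93*2^i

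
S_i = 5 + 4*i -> [5, 9, 13, 17, 21]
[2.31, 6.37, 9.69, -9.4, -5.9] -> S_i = Random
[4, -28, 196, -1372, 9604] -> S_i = 4*-7^i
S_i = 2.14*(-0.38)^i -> [2.14, -0.81, 0.31, -0.12, 0.04]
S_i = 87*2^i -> [87, 174, 348, 696, 1392]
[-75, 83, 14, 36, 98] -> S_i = Random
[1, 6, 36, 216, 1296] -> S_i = 1*6^i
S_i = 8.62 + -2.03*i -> [8.62, 6.59, 4.56, 2.53, 0.5]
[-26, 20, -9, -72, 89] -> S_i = Random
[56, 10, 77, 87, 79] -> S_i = Random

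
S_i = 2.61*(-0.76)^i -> [2.61, -1.98, 1.51, -1.15, 0.87]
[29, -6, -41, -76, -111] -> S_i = 29 + -35*i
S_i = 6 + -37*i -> [6, -31, -68, -105, -142]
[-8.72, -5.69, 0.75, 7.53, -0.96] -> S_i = Random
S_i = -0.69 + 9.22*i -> [-0.69, 8.53, 17.75, 26.97, 36.19]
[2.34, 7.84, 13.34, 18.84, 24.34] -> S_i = 2.34 + 5.50*i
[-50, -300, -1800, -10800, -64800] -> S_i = -50*6^i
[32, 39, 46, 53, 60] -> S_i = 32 + 7*i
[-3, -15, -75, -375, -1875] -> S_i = -3*5^i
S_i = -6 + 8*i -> [-6, 2, 10, 18, 26]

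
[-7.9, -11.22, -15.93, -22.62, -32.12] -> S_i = -7.90*1.42^i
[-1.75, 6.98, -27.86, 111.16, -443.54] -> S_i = -1.75*(-3.99)^i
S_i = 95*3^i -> [95, 285, 855, 2565, 7695]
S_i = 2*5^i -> [2, 10, 50, 250, 1250]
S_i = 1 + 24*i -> [1, 25, 49, 73, 97]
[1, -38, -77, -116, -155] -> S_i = 1 + -39*i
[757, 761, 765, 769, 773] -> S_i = 757 + 4*i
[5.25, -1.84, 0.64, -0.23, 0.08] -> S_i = 5.25*(-0.35)^i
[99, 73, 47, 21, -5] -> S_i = 99 + -26*i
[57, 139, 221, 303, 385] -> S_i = 57 + 82*i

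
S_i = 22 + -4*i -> [22, 18, 14, 10, 6]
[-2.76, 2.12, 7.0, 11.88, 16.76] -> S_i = -2.76 + 4.88*i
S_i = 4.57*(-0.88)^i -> [4.57, -4.02, 3.54, -3.11, 2.74]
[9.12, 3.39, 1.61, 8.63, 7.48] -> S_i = Random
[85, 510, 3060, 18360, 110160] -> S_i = 85*6^i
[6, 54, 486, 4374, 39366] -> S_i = 6*9^i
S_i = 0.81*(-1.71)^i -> [0.81, -1.39, 2.37, -4.05, 6.93]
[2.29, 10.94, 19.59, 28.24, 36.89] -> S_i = 2.29 + 8.65*i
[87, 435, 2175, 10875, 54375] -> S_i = 87*5^i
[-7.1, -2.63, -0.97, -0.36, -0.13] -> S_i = -7.10*0.37^i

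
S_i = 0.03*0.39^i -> [0.03, 0.01, 0.0, 0.0, 0.0]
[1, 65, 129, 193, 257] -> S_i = 1 + 64*i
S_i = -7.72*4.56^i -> [-7.72, -35.2, -160.53, -732.0, -3337.93]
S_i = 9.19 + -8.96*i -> [9.19, 0.23, -8.73, -17.69, -26.65]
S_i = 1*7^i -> [1, 7, 49, 343, 2401]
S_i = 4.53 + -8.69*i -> [4.53, -4.16, -12.85, -21.54, -30.23]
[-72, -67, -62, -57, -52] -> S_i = -72 + 5*i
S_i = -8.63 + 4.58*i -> [-8.63, -4.05, 0.53, 5.11, 9.69]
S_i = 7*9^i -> [7, 63, 567, 5103, 45927]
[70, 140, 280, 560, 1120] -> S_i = 70*2^i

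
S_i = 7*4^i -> [7, 28, 112, 448, 1792]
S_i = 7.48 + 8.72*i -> [7.48, 16.2, 24.92, 33.64, 42.36]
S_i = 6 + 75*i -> [6, 81, 156, 231, 306]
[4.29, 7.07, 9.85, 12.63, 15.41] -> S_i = 4.29 + 2.78*i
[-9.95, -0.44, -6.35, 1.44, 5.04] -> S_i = Random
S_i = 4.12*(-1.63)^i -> [4.12, -6.72, 10.95, -17.84, 29.08]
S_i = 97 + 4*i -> [97, 101, 105, 109, 113]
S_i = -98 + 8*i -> [-98, -90, -82, -74, -66]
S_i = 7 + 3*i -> [7, 10, 13, 16, 19]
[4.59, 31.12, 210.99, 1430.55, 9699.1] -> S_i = 4.59*6.78^i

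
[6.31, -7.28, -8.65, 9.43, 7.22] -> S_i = Random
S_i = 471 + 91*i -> [471, 562, 653, 744, 835]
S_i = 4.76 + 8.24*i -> [4.76, 13.0, 21.24, 29.48, 37.72]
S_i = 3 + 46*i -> [3, 49, 95, 141, 187]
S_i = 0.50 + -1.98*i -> [0.5, -1.48, -3.46, -5.44, -7.42]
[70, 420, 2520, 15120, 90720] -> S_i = 70*6^i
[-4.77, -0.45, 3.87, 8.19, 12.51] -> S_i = -4.77 + 4.32*i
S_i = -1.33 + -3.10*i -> [-1.33, -4.43, -7.53, -10.63, -13.73]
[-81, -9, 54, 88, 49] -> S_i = Random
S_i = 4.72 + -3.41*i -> [4.72, 1.31, -2.1, -5.51, -8.92]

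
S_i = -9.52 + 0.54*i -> [-9.52, -8.98, -8.44, -7.9, -7.36]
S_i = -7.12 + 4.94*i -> [-7.12, -2.18, 2.76, 7.7, 12.64]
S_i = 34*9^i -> [34, 306, 2754, 24786, 223074]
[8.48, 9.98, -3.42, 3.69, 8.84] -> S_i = Random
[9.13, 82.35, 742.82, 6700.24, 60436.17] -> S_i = 9.13*9.02^i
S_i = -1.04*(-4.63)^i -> [-1.04, 4.82, -22.29, 103.22, -477.92]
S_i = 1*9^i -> [1, 9, 81, 729, 6561]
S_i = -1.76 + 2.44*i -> [-1.76, 0.68, 3.12, 5.56, 8.0]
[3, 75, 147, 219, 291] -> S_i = 3 + 72*i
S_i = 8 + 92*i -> [8, 100, 192, 284, 376]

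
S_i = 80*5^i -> [80, 400, 2000, 10000, 50000]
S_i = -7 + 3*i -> [-7, -4, -1, 2, 5]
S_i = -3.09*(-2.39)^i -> [-3.09, 7.39, -17.65, 42.18, -100.82]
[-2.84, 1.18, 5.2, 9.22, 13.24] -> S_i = -2.84 + 4.02*i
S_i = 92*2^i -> [92, 184, 368, 736, 1472]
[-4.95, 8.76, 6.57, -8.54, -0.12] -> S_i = Random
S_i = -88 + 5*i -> [-88, -83, -78, -73, -68]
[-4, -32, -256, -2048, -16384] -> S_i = -4*8^i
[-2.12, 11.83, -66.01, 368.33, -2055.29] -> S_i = -2.12*(-5.58)^i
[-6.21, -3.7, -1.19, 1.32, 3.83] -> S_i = -6.21 + 2.51*i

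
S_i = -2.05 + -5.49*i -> [-2.05, -7.54, -13.03, -18.52, -24.01]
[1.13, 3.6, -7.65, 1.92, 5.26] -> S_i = Random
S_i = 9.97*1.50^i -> [9.97, 14.96, 22.43, 33.65, 50.47]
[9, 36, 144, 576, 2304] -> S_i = 9*4^i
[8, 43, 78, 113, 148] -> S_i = 8 + 35*i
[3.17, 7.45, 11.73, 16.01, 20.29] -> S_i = 3.17 + 4.28*i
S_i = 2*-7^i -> [2, -14, 98, -686, 4802]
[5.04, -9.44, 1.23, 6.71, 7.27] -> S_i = Random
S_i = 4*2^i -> [4, 8, 16, 32, 64]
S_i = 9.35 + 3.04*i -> [9.35, 12.39, 15.43, 18.47, 21.51]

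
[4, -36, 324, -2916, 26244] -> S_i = 4*-9^i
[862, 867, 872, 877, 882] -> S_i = 862 + 5*i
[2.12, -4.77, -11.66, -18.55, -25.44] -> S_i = 2.12 + -6.89*i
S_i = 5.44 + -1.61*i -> [5.44, 3.83, 2.22, 0.61, -1.0]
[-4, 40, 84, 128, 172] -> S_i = -4 + 44*i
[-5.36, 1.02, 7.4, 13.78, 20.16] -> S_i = -5.36 + 6.38*i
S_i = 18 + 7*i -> [18, 25, 32, 39, 46]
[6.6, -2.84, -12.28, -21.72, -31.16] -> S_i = 6.60 + -9.44*i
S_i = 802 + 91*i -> [802, 893, 984, 1075, 1166]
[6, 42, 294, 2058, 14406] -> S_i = 6*7^i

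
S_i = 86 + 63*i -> [86, 149, 212, 275, 338]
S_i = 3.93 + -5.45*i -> [3.93, -1.52, -6.97, -12.42, -17.87]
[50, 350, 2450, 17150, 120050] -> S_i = 50*7^i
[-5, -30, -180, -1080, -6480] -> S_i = -5*6^i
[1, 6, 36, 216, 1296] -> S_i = 1*6^i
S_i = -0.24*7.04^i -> [-0.24, -1.69, -11.89, -83.74, -589.52]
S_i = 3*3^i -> [3, 9, 27, 81, 243]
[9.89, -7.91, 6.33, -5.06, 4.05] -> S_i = 9.89*(-0.80)^i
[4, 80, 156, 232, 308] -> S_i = 4 + 76*i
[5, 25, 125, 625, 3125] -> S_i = 5*5^i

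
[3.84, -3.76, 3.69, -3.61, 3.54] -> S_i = 3.84*(-0.98)^i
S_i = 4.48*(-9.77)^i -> [4.48, -43.77, 427.63, -4177.94, 40818.43]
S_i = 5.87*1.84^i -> [5.87, 10.8, 19.87, 36.57, 67.28]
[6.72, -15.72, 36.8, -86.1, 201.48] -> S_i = 6.72*(-2.34)^i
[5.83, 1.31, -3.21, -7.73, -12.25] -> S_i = 5.83 + -4.52*i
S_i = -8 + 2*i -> [-8, -6, -4, -2, 0]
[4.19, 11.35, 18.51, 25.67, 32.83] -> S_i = 4.19 + 7.16*i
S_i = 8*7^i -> [8, 56, 392, 2744, 19208]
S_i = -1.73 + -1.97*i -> [-1.73, -3.7, -5.67, -7.64, -9.61]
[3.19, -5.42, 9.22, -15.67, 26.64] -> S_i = 3.19*(-1.70)^i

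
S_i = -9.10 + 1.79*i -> [-9.1, -7.31, -5.52, -3.73, -1.94]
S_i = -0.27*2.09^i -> [-0.27, -0.56, -1.18, -2.46, -5.15]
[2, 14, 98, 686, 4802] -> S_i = 2*7^i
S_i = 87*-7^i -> [87, -609, 4263, -29841, 208887]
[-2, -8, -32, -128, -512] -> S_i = -2*4^i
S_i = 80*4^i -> [80, 320, 1280, 5120, 20480]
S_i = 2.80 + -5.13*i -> [2.8, -2.33, -7.46, -12.59, -17.72]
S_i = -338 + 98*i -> [-338, -240, -142, -44, 54]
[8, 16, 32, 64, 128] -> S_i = 8*2^i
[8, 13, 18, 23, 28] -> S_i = 8 + 5*i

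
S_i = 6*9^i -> [6, 54, 486, 4374, 39366]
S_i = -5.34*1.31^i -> [-5.34, -7.0, -9.16, -12.0, -15.73]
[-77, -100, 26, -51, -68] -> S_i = Random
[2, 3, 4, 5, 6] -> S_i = 2 + 1*i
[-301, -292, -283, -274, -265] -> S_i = -301 + 9*i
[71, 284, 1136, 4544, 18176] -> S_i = 71*4^i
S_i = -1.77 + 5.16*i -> [-1.77, 3.39, 8.55, 13.71, 18.87]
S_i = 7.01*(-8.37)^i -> [7.01, -58.67, 491.1, -4110.5, 34404.86]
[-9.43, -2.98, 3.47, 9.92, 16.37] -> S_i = -9.43 + 6.45*i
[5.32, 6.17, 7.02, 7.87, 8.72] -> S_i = 5.32 + 0.85*i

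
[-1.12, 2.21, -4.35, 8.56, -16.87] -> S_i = -1.12*(-1.97)^i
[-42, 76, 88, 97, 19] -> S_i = Random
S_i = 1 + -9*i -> [1, -8, -17, -26, -35]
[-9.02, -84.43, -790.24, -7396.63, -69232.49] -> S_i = -9.02*9.36^i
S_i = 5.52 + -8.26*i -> [5.52, -2.74, -11.0, -19.26, -27.52]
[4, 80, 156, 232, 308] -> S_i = 4 + 76*i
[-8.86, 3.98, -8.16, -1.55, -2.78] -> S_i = Random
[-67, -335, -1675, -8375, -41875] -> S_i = -67*5^i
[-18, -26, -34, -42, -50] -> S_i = -18 + -8*i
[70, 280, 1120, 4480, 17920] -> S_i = 70*4^i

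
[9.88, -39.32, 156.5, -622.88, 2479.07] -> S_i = 9.88*(-3.98)^i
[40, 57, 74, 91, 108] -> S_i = 40 + 17*i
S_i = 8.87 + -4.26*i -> [8.87, 4.61, 0.35, -3.91, -8.17]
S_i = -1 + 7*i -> [-1, 6, 13, 20, 27]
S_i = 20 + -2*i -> [20, 18, 16, 14, 12]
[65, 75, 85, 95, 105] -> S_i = 65 + 10*i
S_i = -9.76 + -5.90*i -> [-9.76, -15.66, -21.56, -27.46, -33.36]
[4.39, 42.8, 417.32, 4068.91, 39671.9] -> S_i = 4.39*9.75^i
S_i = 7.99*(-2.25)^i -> [7.99, -17.98, 40.45, -91.01, 204.77]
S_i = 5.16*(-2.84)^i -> [5.16, -14.65, 41.62, -118.2, 335.68]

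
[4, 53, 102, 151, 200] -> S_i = 4 + 49*i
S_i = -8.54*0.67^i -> [-8.54, -5.72, -3.83, -2.57, -1.72]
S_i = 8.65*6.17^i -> [8.65, 53.37, 329.3, 2031.76, 12535.94]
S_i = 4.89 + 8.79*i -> [4.89, 13.68, 22.47, 31.26, 40.05]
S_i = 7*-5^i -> [7, -35, 175, -875, 4375]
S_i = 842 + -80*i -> [842, 762, 682, 602, 522]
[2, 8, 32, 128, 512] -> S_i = 2*4^i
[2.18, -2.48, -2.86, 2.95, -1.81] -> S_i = Random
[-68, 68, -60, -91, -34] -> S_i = Random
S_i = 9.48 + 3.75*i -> [9.48, 13.23, 16.98, 20.73, 24.48]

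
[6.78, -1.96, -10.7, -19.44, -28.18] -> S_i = 6.78 + -8.74*i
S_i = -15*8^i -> [-15, -120, -960, -7680, -61440]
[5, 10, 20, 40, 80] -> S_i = 5*2^i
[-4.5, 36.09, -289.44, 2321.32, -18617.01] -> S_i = -4.50*(-8.02)^i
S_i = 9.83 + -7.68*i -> [9.83, 2.15, -5.53, -13.21, -20.89]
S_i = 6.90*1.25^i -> [6.9, 8.62, 10.78, 13.48, 16.85]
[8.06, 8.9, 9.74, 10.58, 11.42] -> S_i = 8.06 + 0.84*i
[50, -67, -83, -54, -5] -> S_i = Random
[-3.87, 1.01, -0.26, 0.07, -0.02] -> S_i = -3.87*(-0.26)^i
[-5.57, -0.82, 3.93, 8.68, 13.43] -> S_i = -5.57 + 4.75*i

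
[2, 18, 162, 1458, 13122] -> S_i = 2*9^i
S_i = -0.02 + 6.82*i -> [-0.02, 6.8, 13.62, 20.44, 27.26]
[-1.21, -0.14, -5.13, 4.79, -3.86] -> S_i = Random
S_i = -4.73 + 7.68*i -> [-4.73, 2.95, 10.63, 18.31, 25.99]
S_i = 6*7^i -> [6, 42, 294, 2058, 14406]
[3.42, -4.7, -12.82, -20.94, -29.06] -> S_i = 3.42 + -8.12*i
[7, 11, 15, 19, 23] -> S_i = 7 + 4*i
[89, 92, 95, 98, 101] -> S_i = 89 + 3*i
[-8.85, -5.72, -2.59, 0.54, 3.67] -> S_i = -8.85 + 3.13*i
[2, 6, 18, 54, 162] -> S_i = 2*3^i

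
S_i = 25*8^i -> [25, 200, 1600, 12800, 102400]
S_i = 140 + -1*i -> [140, 139, 138, 137, 136]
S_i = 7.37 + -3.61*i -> [7.37, 3.76, 0.15, -3.46, -7.07]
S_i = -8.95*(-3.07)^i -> [-8.95, 27.48, -84.35, 258.96, -795.02]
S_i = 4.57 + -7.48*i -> [4.57, -2.91, -10.39, -17.87, -25.35]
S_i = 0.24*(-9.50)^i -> [0.24, -2.28, 21.66, -205.77, 1954.81]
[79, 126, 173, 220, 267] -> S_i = 79 + 47*i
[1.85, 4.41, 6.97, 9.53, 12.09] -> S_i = 1.85 + 2.56*i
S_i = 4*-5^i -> [4, -20, 100, -500, 2500]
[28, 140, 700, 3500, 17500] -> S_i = 28*5^i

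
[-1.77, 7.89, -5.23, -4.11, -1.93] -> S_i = Random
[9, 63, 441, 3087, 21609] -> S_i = 9*7^i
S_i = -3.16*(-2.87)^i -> [-3.16, 9.07, -26.03, 74.7, -214.4]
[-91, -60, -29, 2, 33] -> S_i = -91 + 31*i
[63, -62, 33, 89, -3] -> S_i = Random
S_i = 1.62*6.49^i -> [1.62, 10.51, 68.23, 442.84, 2874.05]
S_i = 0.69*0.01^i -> [0.69, 0.01, 0.0, 0.0, 0.0]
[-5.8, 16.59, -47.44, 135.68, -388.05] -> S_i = -5.80*(-2.86)^i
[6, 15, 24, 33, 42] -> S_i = 6 + 9*i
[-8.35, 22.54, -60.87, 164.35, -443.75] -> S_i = -8.35*(-2.70)^i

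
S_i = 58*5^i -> [58, 290, 1450, 7250, 36250]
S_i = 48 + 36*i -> [48, 84, 120, 156, 192]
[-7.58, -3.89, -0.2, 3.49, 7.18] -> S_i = -7.58 + 3.69*i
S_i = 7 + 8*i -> [7, 15, 23, 31, 39]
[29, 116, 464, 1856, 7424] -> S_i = 29*4^i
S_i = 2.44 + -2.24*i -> [2.44, 0.2, -2.04, -4.28, -6.52]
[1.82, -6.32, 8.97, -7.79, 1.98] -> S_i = Random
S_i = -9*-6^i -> [-9, 54, -324, 1944, -11664]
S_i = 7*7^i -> [7, 49, 343, 2401, 16807]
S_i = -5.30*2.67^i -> [-5.3, -14.15, -37.78, -100.88, -269.35]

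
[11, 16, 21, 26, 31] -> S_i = 11 + 5*i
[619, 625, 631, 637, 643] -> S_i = 619 + 6*i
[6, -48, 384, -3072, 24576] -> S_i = 6*-8^i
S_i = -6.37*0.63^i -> [-6.37, -4.01, -2.53, -1.59, -1.0]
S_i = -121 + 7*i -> [-121, -114, -107, -100, -93]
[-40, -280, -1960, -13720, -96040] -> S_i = -40*7^i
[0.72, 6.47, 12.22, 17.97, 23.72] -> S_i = 0.72 + 5.75*i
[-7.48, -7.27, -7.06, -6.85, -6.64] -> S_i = -7.48 + 0.21*i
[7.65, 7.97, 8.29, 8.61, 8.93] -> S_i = 7.65 + 0.32*i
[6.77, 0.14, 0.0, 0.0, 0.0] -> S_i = 6.77*0.02^i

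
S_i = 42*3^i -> [42, 126, 378, 1134, 3402]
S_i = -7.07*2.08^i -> [-7.07, -14.71, -30.59, -63.62, -132.33]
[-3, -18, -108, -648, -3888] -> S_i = -3*6^i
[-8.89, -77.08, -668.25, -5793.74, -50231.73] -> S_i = -8.89*8.67^i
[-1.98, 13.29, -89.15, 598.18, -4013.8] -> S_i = -1.98*(-6.71)^i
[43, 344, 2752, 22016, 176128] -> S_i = 43*8^i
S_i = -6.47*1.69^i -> [-6.47, -10.93, -18.48, -31.23, -52.78]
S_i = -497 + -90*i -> [-497, -587, -677, -767, -857]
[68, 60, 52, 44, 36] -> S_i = 68 + -8*i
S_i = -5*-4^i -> [-5, 20, -80, 320, -1280]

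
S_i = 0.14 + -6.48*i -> [0.14, -6.34, -12.82, -19.3, -25.78]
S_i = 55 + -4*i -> [55, 51, 47, 43, 39]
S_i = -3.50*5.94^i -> [-3.5, -20.79, -123.49, -733.55, -4357.26]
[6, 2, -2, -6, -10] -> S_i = 6 + -4*i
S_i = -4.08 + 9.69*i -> [-4.08, 5.61, 15.3, 24.99, 34.68]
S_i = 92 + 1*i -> [92, 93, 94, 95, 96]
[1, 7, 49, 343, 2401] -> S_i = 1*7^i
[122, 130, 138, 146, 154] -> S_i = 122 + 8*i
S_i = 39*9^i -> [39, 351, 3159, 28431, 255879]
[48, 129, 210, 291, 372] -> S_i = 48 + 81*i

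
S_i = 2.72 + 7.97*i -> [2.72, 10.69, 18.66, 26.63, 34.6]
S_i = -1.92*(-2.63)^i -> [-1.92, 5.05, -13.28, 34.93, -91.86]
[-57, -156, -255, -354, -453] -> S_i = -57 + -99*i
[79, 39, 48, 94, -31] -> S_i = Random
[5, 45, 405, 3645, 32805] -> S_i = 5*9^i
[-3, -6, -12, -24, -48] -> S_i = -3*2^i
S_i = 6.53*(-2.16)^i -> [6.53, -14.1, 30.47, -65.81, 142.14]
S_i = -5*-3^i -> [-5, 15, -45, 135, -405]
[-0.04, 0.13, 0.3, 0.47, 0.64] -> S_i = -0.04 + 0.17*i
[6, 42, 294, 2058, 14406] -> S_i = 6*7^i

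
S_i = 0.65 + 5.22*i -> [0.65, 5.87, 11.09, 16.31, 21.53]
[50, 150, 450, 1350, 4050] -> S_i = 50*3^i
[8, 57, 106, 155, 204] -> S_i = 8 + 49*i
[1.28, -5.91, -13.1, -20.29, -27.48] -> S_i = 1.28 + -7.19*i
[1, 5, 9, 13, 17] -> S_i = 1 + 4*i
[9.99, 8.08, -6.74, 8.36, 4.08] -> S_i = Random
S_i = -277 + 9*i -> [-277, -268, -259, -250, -241]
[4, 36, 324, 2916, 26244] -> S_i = 4*9^i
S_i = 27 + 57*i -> [27, 84, 141, 198, 255]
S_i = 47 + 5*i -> [47, 52, 57, 62, 67]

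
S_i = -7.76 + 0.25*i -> [-7.76, -7.51, -7.26, -7.01, -6.76]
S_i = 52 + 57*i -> [52, 109, 166, 223, 280]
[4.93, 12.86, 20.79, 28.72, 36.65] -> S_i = 4.93 + 7.93*i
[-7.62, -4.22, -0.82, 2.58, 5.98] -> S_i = -7.62 + 3.40*i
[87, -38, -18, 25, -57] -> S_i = Random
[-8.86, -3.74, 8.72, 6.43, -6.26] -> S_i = Random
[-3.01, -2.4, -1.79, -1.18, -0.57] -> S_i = -3.01 + 0.61*i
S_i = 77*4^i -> [77, 308, 1232, 4928, 19712]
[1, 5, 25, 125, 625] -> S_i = 1*5^i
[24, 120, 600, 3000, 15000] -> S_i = 24*5^i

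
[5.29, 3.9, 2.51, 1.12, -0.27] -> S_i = 5.29 + -1.39*i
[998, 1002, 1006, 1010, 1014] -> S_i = 998 + 4*i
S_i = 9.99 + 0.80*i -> [9.99, 10.79, 11.59, 12.39, 13.19]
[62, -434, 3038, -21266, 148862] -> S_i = 62*-7^i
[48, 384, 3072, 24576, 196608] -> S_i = 48*8^i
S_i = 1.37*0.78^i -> [1.37, 1.07, 0.83, 0.65, 0.51]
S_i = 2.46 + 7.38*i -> [2.46, 9.84, 17.22, 24.6, 31.98]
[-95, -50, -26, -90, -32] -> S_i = Random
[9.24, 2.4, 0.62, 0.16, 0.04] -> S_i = 9.24*0.26^i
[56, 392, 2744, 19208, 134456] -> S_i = 56*7^i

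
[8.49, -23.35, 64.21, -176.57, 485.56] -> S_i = 8.49*(-2.75)^i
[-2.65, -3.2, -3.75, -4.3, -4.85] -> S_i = -2.65 + -0.55*i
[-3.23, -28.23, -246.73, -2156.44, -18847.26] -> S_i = -3.23*8.74^i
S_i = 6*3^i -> [6, 18, 54, 162, 486]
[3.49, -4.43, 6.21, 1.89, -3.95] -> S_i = Random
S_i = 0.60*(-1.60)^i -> [0.6, -0.96, 1.54, -2.46, 3.93]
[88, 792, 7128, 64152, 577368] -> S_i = 88*9^i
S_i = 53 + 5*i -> [53, 58, 63, 68, 73]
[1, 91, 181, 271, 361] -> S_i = 1 + 90*i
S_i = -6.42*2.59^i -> [-6.42, -16.63, -43.07, -111.54, -288.89]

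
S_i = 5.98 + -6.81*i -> [5.98, -0.83, -7.64, -14.45, -21.26]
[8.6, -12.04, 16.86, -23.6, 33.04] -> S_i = 8.60*(-1.40)^i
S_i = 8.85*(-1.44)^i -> [8.85, -12.74, 18.35, -26.43, 38.05]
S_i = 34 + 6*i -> [34, 40, 46, 52, 58]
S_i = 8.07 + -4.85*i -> [8.07, 3.22, -1.63, -6.48, -11.33]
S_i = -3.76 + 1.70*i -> [-3.76, -2.06, -0.36, 1.34, 3.04]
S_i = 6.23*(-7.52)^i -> [6.23, -46.85, 352.31, -2649.36, 19923.21]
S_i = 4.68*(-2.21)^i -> [4.68, -10.34, 22.86, -50.52, 111.64]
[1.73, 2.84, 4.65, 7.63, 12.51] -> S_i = 1.73*1.64^i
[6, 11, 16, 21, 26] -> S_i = 6 + 5*i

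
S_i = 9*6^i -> [9, 54, 324, 1944, 11664]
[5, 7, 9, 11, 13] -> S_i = 5 + 2*i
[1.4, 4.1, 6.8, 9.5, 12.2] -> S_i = 1.40 + 2.70*i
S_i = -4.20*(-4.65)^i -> [-4.2, 19.53, -90.81, 422.29, -1963.64]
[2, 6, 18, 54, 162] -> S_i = 2*3^i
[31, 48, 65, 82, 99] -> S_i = 31 + 17*i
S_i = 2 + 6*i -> [2, 8, 14, 20, 26]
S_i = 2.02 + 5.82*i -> [2.02, 7.84, 13.66, 19.48, 25.3]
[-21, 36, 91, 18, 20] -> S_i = Random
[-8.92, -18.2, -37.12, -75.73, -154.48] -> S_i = -8.92*2.04^i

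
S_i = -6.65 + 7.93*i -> [-6.65, 1.28, 9.21, 17.14, 25.07]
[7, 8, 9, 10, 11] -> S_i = 7 + 1*i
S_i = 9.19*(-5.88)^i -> [9.19, -54.04, 317.74, -1868.3, 10985.63]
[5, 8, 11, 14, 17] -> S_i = 5 + 3*i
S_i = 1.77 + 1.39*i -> [1.77, 3.16, 4.55, 5.94, 7.33]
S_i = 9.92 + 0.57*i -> [9.92, 10.49, 11.06, 11.63, 12.2]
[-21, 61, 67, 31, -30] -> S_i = Random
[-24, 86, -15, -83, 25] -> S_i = Random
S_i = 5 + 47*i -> [5, 52, 99, 146, 193]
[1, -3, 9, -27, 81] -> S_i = 1*-3^i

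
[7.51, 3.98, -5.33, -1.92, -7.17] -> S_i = Random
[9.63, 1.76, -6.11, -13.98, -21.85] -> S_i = 9.63 + -7.87*i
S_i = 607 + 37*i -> [607, 644, 681, 718, 755]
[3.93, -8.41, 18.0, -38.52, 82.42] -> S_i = 3.93*(-2.14)^i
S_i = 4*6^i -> [4, 24, 144, 864, 5184]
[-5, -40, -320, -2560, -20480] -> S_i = -5*8^i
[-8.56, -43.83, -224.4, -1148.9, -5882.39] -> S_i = -8.56*5.12^i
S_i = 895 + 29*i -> [895, 924, 953, 982, 1011]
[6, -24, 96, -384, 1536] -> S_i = 6*-4^i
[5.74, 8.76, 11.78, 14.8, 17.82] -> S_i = 5.74 + 3.02*i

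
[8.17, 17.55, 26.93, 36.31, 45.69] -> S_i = 8.17 + 9.38*i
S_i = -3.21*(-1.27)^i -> [-3.21, 4.08, -5.18, 6.58, -8.35]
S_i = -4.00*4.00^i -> [-4.0, -16.0, -64.0, -256.0, -1024.0]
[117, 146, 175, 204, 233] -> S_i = 117 + 29*i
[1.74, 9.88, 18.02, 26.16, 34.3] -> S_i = 1.74 + 8.14*i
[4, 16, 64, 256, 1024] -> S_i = 4*4^i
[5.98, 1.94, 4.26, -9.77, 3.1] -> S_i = Random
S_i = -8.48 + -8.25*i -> [-8.48, -16.73, -24.98, -33.23, -41.48]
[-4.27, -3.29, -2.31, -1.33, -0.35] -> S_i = -4.27 + 0.98*i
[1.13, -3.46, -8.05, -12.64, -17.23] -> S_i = 1.13 + -4.59*i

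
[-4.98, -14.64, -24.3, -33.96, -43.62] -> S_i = -4.98 + -9.66*i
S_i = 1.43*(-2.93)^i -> [1.43, -4.19, 12.28, -35.97, 105.39]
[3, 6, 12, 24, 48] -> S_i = 3*2^i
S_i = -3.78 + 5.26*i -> [-3.78, 1.48, 6.74, 12.0, 17.26]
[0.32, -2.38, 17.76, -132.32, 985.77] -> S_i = 0.32*(-7.45)^i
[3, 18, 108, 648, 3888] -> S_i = 3*6^i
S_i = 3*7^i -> [3, 21, 147, 1029, 7203]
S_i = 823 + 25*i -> [823, 848, 873, 898, 923]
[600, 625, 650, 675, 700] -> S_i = 600 + 25*i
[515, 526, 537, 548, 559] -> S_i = 515 + 11*i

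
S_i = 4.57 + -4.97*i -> [4.57, -0.4, -5.37, -10.34, -15.31]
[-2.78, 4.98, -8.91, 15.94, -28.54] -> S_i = -2.78*(-1.79)^i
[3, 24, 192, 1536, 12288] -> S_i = 3*8^i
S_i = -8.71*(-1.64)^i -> [-8.71, 14.28, -23.43, 38.42, -63.01]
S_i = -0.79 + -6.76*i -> [-0.79, -7.55, -14.31, -21.07, -27.83]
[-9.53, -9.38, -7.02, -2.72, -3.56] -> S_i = Random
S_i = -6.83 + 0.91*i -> [-6.83, -5.92, -5.01, -4.1, -3.19]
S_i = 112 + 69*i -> [112, 181, 250, 319, 388]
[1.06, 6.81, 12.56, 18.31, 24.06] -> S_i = 1.06 + 5.75*i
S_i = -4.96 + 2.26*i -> [-4.96, -2.7, -0.44, 1.82, 4.08]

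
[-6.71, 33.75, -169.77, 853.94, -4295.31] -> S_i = -6.71*(-5.03)^i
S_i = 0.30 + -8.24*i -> [0.3, -7.94, -16.18, -24.42, -32.66]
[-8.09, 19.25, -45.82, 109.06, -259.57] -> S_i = -8.09*(-2.38)^i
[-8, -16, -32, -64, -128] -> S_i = -8*2^i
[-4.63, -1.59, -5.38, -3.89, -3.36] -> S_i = Random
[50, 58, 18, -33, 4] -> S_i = Random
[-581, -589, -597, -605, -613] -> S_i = -581 + -8*i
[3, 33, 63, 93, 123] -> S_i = 3 + 30*i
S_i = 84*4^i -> [84, 336, 1344, 5376, 21504]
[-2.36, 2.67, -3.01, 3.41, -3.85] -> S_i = -2.36*(-1.13)^i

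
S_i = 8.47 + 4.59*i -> [8.47, 13.06, 17.65, 22.24, 26.83]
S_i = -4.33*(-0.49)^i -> [-4.33, 2.12, -1.04, 0.51, -0.25]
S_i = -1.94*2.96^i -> [-1.94, -5.74, -17.0, -50.31, -148.93]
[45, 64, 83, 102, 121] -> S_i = 45 + 19*i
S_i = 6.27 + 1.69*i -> [6.27, 7.96, 9.65, 11.34, 13.03]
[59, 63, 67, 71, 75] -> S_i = 59 + 4*i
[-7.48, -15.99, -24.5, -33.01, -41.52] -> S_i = -7.48 + -8.51*i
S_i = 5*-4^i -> [5, -20, 80, -320, 1280]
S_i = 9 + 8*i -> [9, 17, 25, 33, 41]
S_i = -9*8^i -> [-9, -72, -576, -4608, -36864]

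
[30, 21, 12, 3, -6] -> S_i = 30 + -9*i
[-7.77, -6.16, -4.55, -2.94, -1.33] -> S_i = -7.77 + 1.61*i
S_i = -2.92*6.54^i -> [-2.92, -19.1, -124.89, -816.8, -5341.88]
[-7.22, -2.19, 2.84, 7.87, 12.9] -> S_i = -7.22 + 5.03*i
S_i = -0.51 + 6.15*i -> [-0.51, 5.64, 11.79, 17.94, 24.09]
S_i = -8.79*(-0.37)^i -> [-8.79, 3.25, -1.2, 0.45, -0.16]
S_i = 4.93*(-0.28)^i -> [4.93, -1.38, 0.39, -0.11, 0.03]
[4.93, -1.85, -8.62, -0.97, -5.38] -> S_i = Random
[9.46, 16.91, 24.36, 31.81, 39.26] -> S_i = 9.46 + 7.45*i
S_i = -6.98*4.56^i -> [-6.98, -31.83, -145.14, -661.84, -3017.97]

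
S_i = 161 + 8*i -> [161, 169, 177, 185, 193]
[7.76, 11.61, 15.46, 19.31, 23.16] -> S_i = 7.76 + 3.85*i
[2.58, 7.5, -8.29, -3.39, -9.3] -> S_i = Random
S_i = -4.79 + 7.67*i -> [-4.79, 2.88, 10.55, 18.22, 25.89]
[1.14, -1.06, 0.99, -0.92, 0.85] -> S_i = 1.14*(-0.93)^i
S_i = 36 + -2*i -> [36, 34, 32, 30, 28]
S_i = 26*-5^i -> [26, -130, 650, -3250, 16250]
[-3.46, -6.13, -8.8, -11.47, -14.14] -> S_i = -3.46 + -2.67*i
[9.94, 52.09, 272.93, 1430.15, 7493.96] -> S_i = 9.94*5.24^i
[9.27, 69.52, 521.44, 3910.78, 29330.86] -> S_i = 9.27*7.50^i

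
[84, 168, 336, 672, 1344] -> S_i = 84*2^i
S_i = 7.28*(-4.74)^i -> [7.28, -34.51, 163.56, -775.29, 3674.89]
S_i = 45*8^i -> [45, 360, 2880, 23040, 184320]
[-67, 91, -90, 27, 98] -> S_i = Random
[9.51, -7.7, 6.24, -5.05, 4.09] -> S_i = 9.51*(-0.81)^i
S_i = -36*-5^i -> [-36, 180, -900, 4500, -22500]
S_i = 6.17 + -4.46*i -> [6.17, 1.71, -2.75, -7.21, -11.67]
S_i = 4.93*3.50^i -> [4.93, 17.26, 60.39, 211.37, 739.81]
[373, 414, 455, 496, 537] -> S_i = 373 + 41*i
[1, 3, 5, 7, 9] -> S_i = 1 + 2*i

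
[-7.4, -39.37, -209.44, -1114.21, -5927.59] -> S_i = -7.40*5.32^i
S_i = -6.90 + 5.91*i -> [-6.9, -0.99, 4.92, 10.83, 16.74]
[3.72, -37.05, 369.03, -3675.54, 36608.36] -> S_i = 3.72*(-9.96)^i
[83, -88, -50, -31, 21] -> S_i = Random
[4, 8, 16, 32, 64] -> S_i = 4*2^i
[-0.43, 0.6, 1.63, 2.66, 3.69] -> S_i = -0.43 + 1.03*i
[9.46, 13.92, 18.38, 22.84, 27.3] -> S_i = 9.46 + 4.46*i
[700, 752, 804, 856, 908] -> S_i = 700 + 52*i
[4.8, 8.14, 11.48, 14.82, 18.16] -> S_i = 4.80 + 3.34*i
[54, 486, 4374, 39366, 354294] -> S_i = 54*9^i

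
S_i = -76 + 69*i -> [-76, -7, 62, 131, 200]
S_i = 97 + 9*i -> [97, 106, 115, 124, 133]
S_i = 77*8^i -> [77, 616, 4928, 39424, 315392]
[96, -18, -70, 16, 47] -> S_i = Random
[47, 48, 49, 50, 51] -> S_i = 47 + 1*i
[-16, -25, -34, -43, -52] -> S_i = -16 + -9*i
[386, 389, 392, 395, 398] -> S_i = 386 + 3*i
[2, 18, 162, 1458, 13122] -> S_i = 2*9^i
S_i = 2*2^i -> [2, 4, 8, 16, 32]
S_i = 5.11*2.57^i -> [5.11, 13.13, 33.75, 86.74, 222.92]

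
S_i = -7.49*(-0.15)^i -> [-7.49, 1.12, -0.17, 0.03, -0.0]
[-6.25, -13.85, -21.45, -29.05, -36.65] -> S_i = -6.25 + -7.60*i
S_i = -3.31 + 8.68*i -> [-3.31, 5.37, 14.05, 22.73, 31.41]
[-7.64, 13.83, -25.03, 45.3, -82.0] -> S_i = -7.64*(-1.81)^i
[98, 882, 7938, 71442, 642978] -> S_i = 98*9^i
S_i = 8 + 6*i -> [8, 14, 20, 26, 32]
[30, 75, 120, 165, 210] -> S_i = 30 + 45*i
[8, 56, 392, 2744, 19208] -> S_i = 8*7^i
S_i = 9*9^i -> [9, 81, 729, 6561, 59049]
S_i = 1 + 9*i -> [1, 10, 19, 28, 37]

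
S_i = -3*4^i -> [-3, -12, -48, -192, -768]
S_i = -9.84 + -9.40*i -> [-9.84, -19.24, -28.64, -38.04, -47.44]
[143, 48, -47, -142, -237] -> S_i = 143 + -95*i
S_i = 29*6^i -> [29, 174, 1044, 6264, 37584]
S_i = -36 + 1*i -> [-36, -35, -34, -33, -32]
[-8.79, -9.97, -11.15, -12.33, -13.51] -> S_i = -8.79 + -1.18*i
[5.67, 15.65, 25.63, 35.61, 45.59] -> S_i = 5.67 + 9.98*i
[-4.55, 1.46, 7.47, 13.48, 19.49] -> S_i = -4.55 + 6.01*i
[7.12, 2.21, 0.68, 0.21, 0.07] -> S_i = 7.12*0.31^i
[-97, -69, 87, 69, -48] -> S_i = Random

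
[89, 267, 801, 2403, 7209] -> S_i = 89*3^i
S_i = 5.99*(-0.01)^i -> [5.99, -0.06, 0.0, -0.0, 0.0]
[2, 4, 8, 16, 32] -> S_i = 2*2^i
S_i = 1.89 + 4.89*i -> [1.89, 6.78, 11.67, 16.56, 21.45]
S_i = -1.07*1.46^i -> [-1.07, -1.56, -2.28, -3.33, -4.86]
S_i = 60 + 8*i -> [60, 68, 76, 84, 92]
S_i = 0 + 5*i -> [0, 5, 10, 15, 20]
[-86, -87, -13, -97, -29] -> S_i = Random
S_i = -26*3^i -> [-26, -78, -234, -702, -2106]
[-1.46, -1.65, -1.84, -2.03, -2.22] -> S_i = -1.46 + -0.19*i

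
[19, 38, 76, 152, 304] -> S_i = 19*2^i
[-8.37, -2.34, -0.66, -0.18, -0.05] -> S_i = -8.37*0.28^i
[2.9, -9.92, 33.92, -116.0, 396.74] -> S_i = 2.90*(-3.42)^i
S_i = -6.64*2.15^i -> [-6.64, -14.28, -30.69, -65.99, -141.88]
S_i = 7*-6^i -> [7, -42, 252, -1512, 9072]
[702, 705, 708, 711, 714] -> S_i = 702 + 3*i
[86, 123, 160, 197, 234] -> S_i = 86 + 37*i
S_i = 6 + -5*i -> [6, 1, -4, -9, -14]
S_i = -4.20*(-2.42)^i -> [-4.2, 10.16, -24.6, 59.52, -144.05]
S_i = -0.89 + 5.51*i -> [-0.89, 4.62, 10.13, 15.64, 21.15]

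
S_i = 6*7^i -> [6, 42, 294, 2058, 14406]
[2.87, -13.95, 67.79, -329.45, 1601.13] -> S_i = 2.87*(-4.86)^i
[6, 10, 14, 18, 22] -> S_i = 6 + 4*i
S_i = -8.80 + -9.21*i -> [-8.8, -18.01, -27.22, -36.43, -45.64]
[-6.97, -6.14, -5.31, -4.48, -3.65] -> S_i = -6.97 + 0.83*i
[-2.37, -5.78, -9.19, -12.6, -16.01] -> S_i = -2.37 + -3.41*i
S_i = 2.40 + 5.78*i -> [2.4, 8.18, 13.96, 19.74, 25.52]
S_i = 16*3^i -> [16, 48, 144, 432, 1296]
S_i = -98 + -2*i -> [-98, -100, -102, -104, -106]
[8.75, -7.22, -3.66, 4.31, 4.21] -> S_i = Random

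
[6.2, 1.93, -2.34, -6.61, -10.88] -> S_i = 6.20 + -4.27*i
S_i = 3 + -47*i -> [3, -44, -91, -138, -185]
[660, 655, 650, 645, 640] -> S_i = 660 + -5*i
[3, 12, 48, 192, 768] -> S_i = 3*4^i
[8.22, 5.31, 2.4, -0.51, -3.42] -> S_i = 8.22 + -2.91*i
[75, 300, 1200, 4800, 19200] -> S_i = 75*4^i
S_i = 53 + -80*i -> [53, -27, -107, -187, -267]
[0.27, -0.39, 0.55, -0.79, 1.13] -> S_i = 0.27*(-1.43)^i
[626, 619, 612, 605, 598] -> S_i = 626 + -7*i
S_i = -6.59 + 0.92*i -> [-6.59, -5.67, -4.75, -3.83, -2.91]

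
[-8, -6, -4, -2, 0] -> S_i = -8 + 2*i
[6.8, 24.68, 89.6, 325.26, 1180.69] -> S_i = 6.80*3.63^i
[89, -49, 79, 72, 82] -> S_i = Random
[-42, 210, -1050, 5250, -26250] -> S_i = -42*-5^i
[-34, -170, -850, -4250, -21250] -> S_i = -34*5^i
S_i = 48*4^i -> [48, 192, 768, 3072, 12288]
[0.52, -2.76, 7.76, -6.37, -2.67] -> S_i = Random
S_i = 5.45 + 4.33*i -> [5.45, 9.78, 14.11, 18.44, 22.77]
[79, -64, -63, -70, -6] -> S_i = Random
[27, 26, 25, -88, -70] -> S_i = Random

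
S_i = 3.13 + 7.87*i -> [3.13, 11.0, 18.87, 26.74, 34.61]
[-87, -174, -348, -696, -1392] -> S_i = -87*2^i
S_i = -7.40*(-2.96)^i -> [-7.4, 21.9, -64.84, 191.91, -568.07]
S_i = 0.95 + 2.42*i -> [0.95, 3.37, 5.79, 8.21, 10.63]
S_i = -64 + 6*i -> [-64, -58, -52, -46, -40]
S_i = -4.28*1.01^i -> [-4.28, -4.32, -4.37, -4.41, -4.45]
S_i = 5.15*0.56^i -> [5.15, 2.88, 1.62, 0.9, 0.51]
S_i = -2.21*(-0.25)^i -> [-2.21, 0.55, -0.14, 0.03, -0.01]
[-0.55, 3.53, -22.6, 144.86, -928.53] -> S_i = -0.55*(-6.41)^i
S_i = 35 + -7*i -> [35, 28, 21, 14, 7]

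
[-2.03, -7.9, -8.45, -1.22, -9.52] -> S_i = Random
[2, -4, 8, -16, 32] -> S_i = 2*-2^i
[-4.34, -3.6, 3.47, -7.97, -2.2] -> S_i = Random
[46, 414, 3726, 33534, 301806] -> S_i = 46*9^i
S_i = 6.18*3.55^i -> [6.18, 21.94, 77.88, 276.49, 981.53]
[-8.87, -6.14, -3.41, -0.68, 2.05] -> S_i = -8.87 + 2.73*i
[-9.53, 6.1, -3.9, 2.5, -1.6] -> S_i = -9.53*(-0.64)^i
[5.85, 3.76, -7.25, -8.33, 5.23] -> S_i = Random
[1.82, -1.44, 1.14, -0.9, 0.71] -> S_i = 1.82*(-0.79)^i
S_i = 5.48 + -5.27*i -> [5.48, 0.21, -5.06, -10.33, -15.6]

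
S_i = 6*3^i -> [6, 18, 54, 162, 486]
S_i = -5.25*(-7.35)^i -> [-5.25, 38.59, -283.62, 2084.59, -15321.76]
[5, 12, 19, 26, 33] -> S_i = 5 + 7*i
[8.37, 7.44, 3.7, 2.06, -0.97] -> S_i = Random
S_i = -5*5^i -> [-5, -25, -125, -625, -3125]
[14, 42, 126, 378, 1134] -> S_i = 14*3^i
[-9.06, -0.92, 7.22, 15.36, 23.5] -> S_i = -9.06 + 8.14*i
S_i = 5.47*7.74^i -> [5.47, 42.34, 327.69, 2536.36, 19631.4]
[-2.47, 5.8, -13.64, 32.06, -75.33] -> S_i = -2.47*(-2.35)^i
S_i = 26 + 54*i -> [26, 80, 134, 188, 242]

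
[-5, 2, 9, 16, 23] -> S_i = -5 + 7*i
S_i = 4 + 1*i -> [4, 5, 6, 7, 8]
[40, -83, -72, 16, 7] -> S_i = Random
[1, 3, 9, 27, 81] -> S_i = 1*3^i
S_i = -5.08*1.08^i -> [-5.08, -5.49, -5.93, -6.4, -6.91]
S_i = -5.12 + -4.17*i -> [-5.12, -9.29, -13.46, -17.63, -21.8]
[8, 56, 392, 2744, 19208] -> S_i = 8*7^i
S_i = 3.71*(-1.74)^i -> [3.71, -6.46, 11.23, -19.54, 34.01]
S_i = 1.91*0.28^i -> [1.91, 0.53, 0.15, 0.04, 0.01]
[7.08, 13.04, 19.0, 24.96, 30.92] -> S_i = 7.08 + 5.96*i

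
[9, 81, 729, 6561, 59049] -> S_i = 9*9^i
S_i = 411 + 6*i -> [411, 417, 423, 429, 435]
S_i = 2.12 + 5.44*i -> [2.12, 7.56, 13.0, 18.44, 23.88]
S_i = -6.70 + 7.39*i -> [-6.7, 0.69, 8.08, 15.47, 22.86]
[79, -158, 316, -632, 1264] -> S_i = 79*-2^i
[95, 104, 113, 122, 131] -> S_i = 95 + 9*i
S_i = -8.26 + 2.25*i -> [-8.26, -6.01, -3.76, -1.51, 0.74]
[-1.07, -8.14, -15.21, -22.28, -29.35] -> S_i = -1.07 + -7.07*i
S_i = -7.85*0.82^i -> [-7.85, -6.44, -5.28, -4.33, -3.55]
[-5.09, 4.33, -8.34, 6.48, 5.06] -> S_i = Random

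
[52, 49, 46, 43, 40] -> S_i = 52 + -3*i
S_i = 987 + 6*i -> [987, 993, 999, 1005, 1011]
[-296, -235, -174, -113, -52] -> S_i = -296 + 61*i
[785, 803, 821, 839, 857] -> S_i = 785 + 18*i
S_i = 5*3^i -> [5, 15, 45, 135, 405]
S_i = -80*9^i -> [-80, -720, -6480, -58320, -524880]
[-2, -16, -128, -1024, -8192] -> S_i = -2*8^i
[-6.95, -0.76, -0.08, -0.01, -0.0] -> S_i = -6.95*0.11^i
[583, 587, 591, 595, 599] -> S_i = 583 + 4*i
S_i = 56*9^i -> [56, 504, 4536, 40824, 367416]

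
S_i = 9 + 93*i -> [9, 102, 195, 288, 381]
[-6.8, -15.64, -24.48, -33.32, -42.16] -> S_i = -6.80 + -8.84*i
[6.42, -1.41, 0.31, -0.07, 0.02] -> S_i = 6.42*(-0.22)^i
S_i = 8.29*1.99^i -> [8.29, 16.5, 32.83, 65.33, 130.01]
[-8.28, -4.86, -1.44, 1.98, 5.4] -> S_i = -8.28 + 3.42*i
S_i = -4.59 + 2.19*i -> [-4.59, -2.4, -0.21, 1.98, 4.17]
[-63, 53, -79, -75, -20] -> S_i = Random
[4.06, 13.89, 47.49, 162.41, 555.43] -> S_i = 4.06*3.42^i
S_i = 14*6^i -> [14, 84, 504, 3024, 18144]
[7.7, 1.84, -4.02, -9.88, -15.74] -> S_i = 7.70 + -5.86*i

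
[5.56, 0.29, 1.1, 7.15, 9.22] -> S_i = Random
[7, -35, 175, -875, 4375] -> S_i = 7*-5^i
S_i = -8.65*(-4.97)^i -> [-8.65, 42.99, -213.66, 1061.9, -5277.66]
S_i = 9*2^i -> [9, 18, 36, 72, 144]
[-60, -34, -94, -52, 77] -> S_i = Random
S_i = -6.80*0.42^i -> [-6.8, -2.86, -1.2, -0.5, -0.21]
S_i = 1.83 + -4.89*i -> [1.83, -3.06, -7.95, -12.84, -17.73]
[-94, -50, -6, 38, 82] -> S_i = -94 + 44*i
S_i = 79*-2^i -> [79, -158, 316, -632, 1264]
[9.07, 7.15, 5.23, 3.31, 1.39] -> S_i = 9.07 + -1.92*i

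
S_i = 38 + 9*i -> [38, 47, 56, 65, 74]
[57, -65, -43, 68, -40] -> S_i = Random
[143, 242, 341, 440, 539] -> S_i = 143 + 99*i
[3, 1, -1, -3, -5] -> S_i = 3 + -2*i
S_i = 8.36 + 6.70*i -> [8.36, 15.06, 21.76, 28.46, 35.16]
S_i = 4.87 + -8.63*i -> [4.87, -3.76, -12.39, -21.02, -29.65]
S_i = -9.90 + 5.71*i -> [-9.9, -4.19, 1.52, 7.23, 12.94]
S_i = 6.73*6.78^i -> [6.73, 45.63, 309.37, 2097.51, 14221.12]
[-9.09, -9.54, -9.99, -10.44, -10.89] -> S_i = -9.09 + -0.45*i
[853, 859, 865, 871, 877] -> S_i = 853 + 6*i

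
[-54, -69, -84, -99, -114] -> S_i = -54 + -15*i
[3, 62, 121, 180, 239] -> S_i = 3 + 59*i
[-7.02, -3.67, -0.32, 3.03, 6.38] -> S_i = -7.02 + 3.35*i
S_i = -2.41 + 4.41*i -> [-2.41, 2.0, 6.41, 10.82, 15.23]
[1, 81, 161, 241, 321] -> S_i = 1 + 80*i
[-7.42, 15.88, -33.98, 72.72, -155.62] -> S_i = -7.42*(-2.14)^i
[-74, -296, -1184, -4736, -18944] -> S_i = -74*4^i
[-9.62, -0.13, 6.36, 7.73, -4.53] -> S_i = Random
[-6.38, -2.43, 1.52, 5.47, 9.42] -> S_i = -6.38 + 3.95*i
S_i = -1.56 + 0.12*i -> [-1.56, -1.44, -1.32, -1.2, -1.08]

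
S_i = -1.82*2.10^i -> [-1.82, -3.82, -8.03, -16.86, -35.4]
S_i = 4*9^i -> [4, 36, 324, 2916, 26244]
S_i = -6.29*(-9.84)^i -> [-6.29, 61.89, -609.03, 5992.88, -58969.99]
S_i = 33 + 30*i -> [33, 63, 93, 123, 153]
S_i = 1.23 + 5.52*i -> [1.23, 6.75, 12.27, 17.79, 23.31]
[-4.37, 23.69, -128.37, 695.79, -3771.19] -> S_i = -4.37*(-5.42)^i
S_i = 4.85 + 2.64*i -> [4.85, 7.49, 10.13, 12.77, 15.41]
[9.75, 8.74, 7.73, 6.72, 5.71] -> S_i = 9.75 + -1.01*i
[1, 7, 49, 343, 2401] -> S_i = 1*7^i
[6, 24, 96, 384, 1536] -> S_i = 6*4^i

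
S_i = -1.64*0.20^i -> [-1.64, -0.33, -0.07, -0.01, -0.0]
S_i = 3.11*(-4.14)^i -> [3.11, -12.88, 53.3, -220.68, 913.61]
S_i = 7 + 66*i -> [7, 73, 139, 205, 271]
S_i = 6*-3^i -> [6, -18, 54, -162, 486]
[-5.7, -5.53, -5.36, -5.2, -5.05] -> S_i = -5.70*0.97^i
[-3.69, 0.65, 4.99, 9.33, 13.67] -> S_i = -3.69 + 4.34*i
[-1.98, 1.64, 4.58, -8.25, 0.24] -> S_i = Random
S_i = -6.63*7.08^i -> [-6.63, -46.94, -332.34, -2352.95, -16658.91]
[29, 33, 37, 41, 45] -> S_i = 29 + 4*i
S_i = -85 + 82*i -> [-85, -3, 79, 161, 243]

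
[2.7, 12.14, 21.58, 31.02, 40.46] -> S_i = 2.70 + 9.44*i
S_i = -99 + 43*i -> [-99, -56, -13, 30, 73]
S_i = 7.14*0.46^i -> [7.14, 3.28, 1.51, 0.69, 0.32]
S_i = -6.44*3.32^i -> [-6.44, -21.38, -70.98, -235.67, -782.42]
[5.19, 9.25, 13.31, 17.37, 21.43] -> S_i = 5.19 + 4.06*i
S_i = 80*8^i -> [80, 640, 5120, 40960, 327680]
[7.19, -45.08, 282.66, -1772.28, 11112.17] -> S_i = 7.19*(-6.27)^i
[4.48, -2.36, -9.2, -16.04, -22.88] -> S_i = 4.48 + -6.84*i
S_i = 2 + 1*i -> [2, 3, 4, 5, 6]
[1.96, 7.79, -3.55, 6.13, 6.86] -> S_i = Random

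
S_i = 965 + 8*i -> [965, 973, 981, 989, 997]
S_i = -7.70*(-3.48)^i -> [-7.7, 26.8, -93.25, 324.51, -1129.3]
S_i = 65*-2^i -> [65, -130, 260, -520, 1040]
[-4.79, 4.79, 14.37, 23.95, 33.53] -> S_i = -4.79 + 9.58*i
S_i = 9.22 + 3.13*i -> [9.22, 12.35, 15.48, 18.61, 21.74]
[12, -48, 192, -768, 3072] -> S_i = 12*-4^i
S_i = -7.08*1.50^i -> [-7.08, -10.62, -15.93, -23.9, -35.84]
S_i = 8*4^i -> [8, 32, 128, 512, 2048]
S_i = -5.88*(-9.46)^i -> [-5.88, 55.62, -526.21, 4977.95, -47091.43]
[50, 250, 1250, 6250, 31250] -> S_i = 50*5^i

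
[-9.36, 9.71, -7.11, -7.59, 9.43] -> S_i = Random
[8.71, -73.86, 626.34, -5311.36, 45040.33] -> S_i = 8.71*(-8.48)^i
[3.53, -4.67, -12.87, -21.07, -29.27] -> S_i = 3.53 + -8.20*i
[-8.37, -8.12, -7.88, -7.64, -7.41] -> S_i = -8.37*0.97^i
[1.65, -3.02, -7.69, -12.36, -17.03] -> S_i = 1.65 + -4.67*i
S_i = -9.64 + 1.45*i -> [-9.64, -8.19, -6.74, -5.29, -3.84]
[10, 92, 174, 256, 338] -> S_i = 10 + 82*i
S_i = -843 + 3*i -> [-843, -840, -837, -834, -831]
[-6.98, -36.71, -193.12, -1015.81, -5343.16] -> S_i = -6.98*5.26^i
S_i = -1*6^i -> [-1, -6, -36, -216, -1296]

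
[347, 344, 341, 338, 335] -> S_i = 347 + -3*i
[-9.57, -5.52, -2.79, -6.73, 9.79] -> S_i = Random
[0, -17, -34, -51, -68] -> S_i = 0 + -17*i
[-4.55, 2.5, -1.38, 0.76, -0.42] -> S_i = -4.55*(-0.55)^i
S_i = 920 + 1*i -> [920, 921, 922, 923, 924]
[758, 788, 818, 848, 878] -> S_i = 758 + 30*i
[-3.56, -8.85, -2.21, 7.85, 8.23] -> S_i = Random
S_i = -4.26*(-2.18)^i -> [-4.26, 9.29, -20.25, 44.13, -96.21]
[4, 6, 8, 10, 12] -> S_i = 4 + 2*i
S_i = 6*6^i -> [6, 36, 216, 1296, 7776]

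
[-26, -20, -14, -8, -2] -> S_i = -26 + 6*i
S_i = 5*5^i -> [5, 25, 125, 625, 3125]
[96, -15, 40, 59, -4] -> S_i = Random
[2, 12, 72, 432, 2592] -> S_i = 2*6^i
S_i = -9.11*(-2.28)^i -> [-9.11, 20.77, -47.36, 107.97, -246.18]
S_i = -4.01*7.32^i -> [-4.01, -29.35, -214.87, -1572.81, -11513.01]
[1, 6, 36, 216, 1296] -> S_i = 1*6^i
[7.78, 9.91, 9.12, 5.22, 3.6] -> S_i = Random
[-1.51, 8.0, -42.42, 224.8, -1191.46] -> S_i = -1.51*(-5.30)^i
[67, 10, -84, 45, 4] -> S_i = Random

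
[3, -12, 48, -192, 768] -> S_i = 3*-4^i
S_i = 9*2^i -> [9, 18, 36, 72, 144]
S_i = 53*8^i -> [53, 424, 3392, 27136, 217088]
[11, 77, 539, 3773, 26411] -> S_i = 11*7^i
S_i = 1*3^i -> [1, 3, 9, 27, 81]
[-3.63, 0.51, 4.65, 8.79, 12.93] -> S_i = -3.63 + 4.14*i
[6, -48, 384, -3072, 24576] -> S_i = 6*-8^i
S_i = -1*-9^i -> [-1, 9, -81, 729, -6561]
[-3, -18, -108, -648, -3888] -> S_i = -3*6^i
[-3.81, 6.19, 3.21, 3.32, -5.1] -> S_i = Random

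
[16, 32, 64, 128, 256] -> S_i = 16*2^i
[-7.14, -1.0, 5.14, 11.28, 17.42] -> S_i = -7.14 + 6.14*i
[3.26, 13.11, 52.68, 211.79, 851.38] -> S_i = 3.26*4.02^i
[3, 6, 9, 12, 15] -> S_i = 3 + 3*i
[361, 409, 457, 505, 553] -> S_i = 361 + 48*i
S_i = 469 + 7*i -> [469, 476, 483, 490, 497]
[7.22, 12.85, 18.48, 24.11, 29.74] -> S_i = 7.22 + 5.63*i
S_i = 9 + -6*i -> [9, 3, -3, -9, -15]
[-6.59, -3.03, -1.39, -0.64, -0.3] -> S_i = -6.59*0.46^i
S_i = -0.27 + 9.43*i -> [-0.27, 9.16, 18.59, 28.02, 37.45]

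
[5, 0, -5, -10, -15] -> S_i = 5 + -5*i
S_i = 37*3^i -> [37, 111, 333, 999, 2997]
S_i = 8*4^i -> [8, 32, 128, 512, 2048]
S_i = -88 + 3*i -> [-88, -85, -82, -79, -76]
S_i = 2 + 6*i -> [2, 8, 14, 20, 26]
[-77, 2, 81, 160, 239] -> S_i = -77 + 79*i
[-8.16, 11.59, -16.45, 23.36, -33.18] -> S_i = -8.16*(-1.42)^i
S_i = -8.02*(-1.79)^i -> [-8.02, 14.36, -25.7, 46.0, -82.34]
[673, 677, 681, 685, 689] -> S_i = 673 + 4*i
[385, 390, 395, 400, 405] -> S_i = 385 + 5*i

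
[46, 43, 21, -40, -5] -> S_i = Random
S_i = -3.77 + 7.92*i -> [-3.77, 4.15, 12.07, 19.99, 27.91]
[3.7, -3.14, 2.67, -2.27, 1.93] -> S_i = 3.70*(-0.85)^i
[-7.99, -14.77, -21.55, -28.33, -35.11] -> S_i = -7.99 + -6.78*i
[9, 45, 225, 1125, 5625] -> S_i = 9*5^i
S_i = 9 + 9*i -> [9, 18, 27, 36, 45]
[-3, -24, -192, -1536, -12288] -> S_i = -3*8^i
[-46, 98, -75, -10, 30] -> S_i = Random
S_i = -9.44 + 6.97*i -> [-9.44, -2.47, 4.5, 11.47, 18.44]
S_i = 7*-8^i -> [7, -56, 448, -3584, 28672]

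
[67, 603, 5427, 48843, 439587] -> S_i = 67*9^i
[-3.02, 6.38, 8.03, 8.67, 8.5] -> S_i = Random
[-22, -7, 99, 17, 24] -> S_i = Random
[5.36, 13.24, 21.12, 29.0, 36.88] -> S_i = 5.36 + 7.88*i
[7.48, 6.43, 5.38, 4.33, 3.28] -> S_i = 7.48 + -1.05*i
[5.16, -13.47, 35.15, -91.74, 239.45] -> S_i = 5.16*(-2.61)^i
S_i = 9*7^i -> [9, 63, 441, 3087, 21609]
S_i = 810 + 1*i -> [810, 811, 812, 813, 814]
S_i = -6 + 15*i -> [-6, 9, 24, 39, 54]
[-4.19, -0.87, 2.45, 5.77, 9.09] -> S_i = -4.19 + 3.32*i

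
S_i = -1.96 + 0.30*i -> [-1.96, -1.66, -1.36, -1.06, -0.76]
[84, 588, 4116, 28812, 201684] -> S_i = 84*7^i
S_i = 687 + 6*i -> [687, 693, 699, 705, 711]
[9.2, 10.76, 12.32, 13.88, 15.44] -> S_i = 9.20 + 1.56*i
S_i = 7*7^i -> [7, 49, 343, 2401, 16807]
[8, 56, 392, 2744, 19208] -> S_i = 8*7^i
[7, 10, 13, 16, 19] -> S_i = 7 + 3*i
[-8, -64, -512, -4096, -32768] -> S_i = -8*8^i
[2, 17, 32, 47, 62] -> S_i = 2 + 15*i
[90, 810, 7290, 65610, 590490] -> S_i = 90*9^i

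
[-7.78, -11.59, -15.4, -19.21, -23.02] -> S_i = -7.78 + -3.81*i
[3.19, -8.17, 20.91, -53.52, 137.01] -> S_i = 3.19*(-2.56)^i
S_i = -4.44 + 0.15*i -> [-4.44, -4.29, -4.14, -3.99, -3.84]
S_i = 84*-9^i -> [84, -756, 6804, -61236, 551124]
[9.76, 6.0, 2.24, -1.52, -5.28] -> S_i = 9.76 + -3.76*i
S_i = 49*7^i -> [49, 343, 2401, 16807, 117649]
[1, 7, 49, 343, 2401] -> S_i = 1*7^i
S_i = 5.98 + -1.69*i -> [5.98, 4.29, 2.6, 0.91, -0.78]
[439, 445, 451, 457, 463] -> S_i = 439 + 6*i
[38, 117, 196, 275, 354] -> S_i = 38 + 79*i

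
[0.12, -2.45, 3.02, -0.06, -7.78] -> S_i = Random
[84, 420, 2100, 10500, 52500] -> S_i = 84*5^i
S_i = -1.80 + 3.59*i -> [-1.8, 1.79, 5.38, 8.97, 12.56]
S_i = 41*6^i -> [41, 246, 1476, 8856, 53136]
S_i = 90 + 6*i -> [90, 96, 102, 108, 114]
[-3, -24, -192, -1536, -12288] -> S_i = -3*8^i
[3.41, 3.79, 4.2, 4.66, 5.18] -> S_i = 3.41*1.11^i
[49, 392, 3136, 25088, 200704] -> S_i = 49*8^i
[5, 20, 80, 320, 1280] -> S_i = 5*4^i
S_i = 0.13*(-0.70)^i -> [0.13, -0.09, 0.06, -0.04, 0.03]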